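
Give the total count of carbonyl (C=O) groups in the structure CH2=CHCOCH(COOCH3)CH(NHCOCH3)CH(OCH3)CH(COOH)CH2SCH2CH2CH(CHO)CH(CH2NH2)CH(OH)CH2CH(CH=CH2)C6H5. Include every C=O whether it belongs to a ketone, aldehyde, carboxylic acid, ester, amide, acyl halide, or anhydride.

5

CO: ketone, 1 C=O (running total 1).
CH(COOCH3): ester, 1 C=O (running total 2).
CH(NHCOCH3): amide, 1 C=O (running total 3).
CH(COOH): carboxylic acid, 1 C=O (running total 4).
CH(CHO): aldehyde, 1 C=O (running total 5).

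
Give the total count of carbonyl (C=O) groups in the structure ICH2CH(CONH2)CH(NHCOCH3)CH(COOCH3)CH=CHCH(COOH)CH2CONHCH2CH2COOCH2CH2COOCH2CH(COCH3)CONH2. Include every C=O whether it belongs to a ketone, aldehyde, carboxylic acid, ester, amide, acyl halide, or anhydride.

9

CH(CONH2): amide, 1 C=O (running total 1).
CH(NHCOCH3): amide, 1 C=O (running total 2).
CH(COOCH3): ester, 1 C=O (running total 3).
CH(COOH): carboxylic acid, 1 C=O (running total 4).
CH2CONHCH2: amide, 1 C=O (running total 5).
CH2COOCH2: ester, 1 C=O (running total 6).
CH2COOCH2: ester, 1 C=O (running total 7).
CH(COCH3): ketone, 1 C=O (running total 8).
CONH2: amide, 1 C=O (running total 9).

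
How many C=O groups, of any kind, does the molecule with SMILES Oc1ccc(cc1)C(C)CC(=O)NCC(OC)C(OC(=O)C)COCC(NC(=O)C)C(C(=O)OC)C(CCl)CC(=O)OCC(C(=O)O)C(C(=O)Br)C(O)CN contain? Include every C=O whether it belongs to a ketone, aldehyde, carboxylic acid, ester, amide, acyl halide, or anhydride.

7

CH2CONHCH2: amide, 1 C=O (running total 1).
CH(OCOCH3): ester, 1 C=O (running total 2).
CH(NHCOCH3): amide, 1 C=O (running total 3).
CH(COOCH3): ester, 1 C=O (running total 4).
CH2COOCH2: ester, 1 C=O (running total 5).
CH(COOH): carboxylic acid, 1 C=O (running total 6).
CH(COBr): acyl halide, 1 C=O (running total 7).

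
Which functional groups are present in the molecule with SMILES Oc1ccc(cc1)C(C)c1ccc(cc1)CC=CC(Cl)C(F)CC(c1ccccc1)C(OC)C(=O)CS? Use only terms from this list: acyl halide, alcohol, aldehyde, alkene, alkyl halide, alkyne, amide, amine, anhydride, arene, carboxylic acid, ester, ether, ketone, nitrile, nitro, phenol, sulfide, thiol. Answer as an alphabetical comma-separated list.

alkene, alkyl halide, arene, ether, ketone, phenol, thiol

–OH attached directly to an aromatic ring → phenol (not alcohol); the ring itself is an arene.
para-disubstituted benzene ring → arene.
C=C double bond → alkene.
halogen on an sp³ carbon → alkyl halide.
halogen on an sp³ carbon → alkyl halide.
pendant –C6H5: benzene ring → arene.
pendant –OCH3: C–O–C with sp³ C, no adjacent C=O → ether.
–C(=O)– with carbon on both sides → ketone.
–SH on an sp³ carbon → thiol.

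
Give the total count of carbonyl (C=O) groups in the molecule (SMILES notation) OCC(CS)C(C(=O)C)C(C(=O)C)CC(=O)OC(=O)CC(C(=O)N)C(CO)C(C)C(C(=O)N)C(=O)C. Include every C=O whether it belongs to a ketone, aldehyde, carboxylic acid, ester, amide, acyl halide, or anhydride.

CH(COCH3): ketone, 1 C=O (running total 1).
CH(COCH3): ketone, 1 C=O (running total 2).
CH2CO-O-COCH2: anhydride, 2 C=O (running total 4).
CH(CONH2): amide, 1 C=O (running total 5).
CH(CONH2): amide, 1 C=O (running total 6).
CO: ketone, 1 C=O (running total 7).

7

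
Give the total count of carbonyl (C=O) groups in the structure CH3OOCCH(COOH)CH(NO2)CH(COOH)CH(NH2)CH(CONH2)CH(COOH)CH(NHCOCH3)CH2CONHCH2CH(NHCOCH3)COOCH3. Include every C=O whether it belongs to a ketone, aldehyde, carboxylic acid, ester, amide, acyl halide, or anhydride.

CH3OOC: ester, 1 C=O (running total 1).
CH(COOH): carboxylic acid, 1 C=O (running total 2).
CH(COOH): carboxylic acid, 1 C=O (running total 3).
CH(CONH2): amide, 1 C=O (running total 4).
CH(COOH): carboxylic acid, 1 C=O (running total 5).
CH(NHCOCH3): amide, 1 C=O (running total 6).
CH2CONHCH2: amide, 1 C=O (running total 7).
CH(NHCOCH3): amide, 1 C=O (running total 8).
COOCH3: ester, 1 C=O (running total 9).

9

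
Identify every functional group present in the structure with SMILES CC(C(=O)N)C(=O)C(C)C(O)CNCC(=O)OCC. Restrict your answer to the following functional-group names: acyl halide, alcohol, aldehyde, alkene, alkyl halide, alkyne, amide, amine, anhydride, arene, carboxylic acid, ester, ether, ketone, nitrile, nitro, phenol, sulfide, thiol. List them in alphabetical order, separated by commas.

alcohol, amide, amine, ester, ketone

Working along the chain:
  CH(CONH2): pendant –CONH2: carbonyl C bonded to C and N → amide.
  CO: –C(=O)– with carbon on both sides → ketone.
  CH(OH): –OH on an sp³ carbon → alcohol (secondary).
  CH2NHCH2: C–N–C with sp³ carbons and no adjacent C=O → amine (secondary).
  COOCH2CH3: –C(=O)OCH2CH3: carbonyl C bonded to C and to –OEt → ester.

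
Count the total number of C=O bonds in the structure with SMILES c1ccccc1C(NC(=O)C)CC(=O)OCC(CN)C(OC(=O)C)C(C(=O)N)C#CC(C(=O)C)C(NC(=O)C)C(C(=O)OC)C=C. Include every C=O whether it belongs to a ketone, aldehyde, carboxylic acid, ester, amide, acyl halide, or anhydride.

7

CH(NHCOCH3): amide, 1 C=O (running total 1).
CH2COOCH2: ester, 1 C=O (running total 2).
CH(OCOCH3): ester, 1 C=O (running total 3).
CH(CONH2): amide, 1 C=O (running total 4).
CH(COCH3): ketone, 1 C=O (running total 5).
CH(NHCOCH3): amide, 1 C=O (running total 6).
CH(COOCH3): ester, 1 C=O (running total 7).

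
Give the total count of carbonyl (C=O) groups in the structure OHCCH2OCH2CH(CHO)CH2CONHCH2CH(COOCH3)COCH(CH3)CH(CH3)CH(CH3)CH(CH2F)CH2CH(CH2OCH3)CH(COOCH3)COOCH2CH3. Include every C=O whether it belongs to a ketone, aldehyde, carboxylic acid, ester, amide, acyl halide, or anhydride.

OHC: aldehyde, 1 C=O (running total 1).
CH(CHO): aldehyde, 1 C=O (running total 2).
CH2CONHCH2: amide, 1 C=O (running total 3).
CH(COOCH3): ester, 1 C=O (running total 4).
CO: ketone, 1 C=O (running total 5).
CH(COOCH3): ester, 1 C=O (running total 6).
COOCH2CH3: ester, 1 C=O (running total 7).

7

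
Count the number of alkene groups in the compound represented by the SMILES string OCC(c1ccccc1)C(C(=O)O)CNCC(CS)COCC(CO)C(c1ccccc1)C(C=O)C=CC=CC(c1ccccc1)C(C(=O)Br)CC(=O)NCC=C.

HO– on an sp³ carbon → alcohol.
pendant –C6H5: benzene ring → arene.
pendant –COOH: carbonyl C bonded to C and –OH → carboxylic acid.
C–N–C with sp³ carbons and no adjacent C=O → amine (secondary).
pendant –CH2SH → thiol.
C–O–C with sp³ carbons on both sides and no adjacent C=O → ether.
pendant –CH2OH on an sp³ backbone C → alcohol.
pendant –C6H5: benzene ring → arene.
pendant –CHO: carbonyl C bonded to C and H → aldehyde.
C=C double bond → alkene.
C=C double bond → alkene.
pendant –C6H5: benzene ring → arene.
pendant –C(=O)X: carbonyl C bonded to C and halogen → acyl halide.
–C(=O)–N– linkage → amide (the N is not an amine).
C=C double bond → alkene.
Alkene appears at: CH=CH, CH=CH, CH=CH2 → 3.

3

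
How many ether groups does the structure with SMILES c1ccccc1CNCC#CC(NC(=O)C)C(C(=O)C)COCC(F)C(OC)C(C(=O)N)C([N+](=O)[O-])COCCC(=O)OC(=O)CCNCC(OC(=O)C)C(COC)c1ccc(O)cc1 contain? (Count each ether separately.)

Reading the structure from left to right:
  C6H5: C6H5– phenyl ring → arene.
  CH2NHCH2: C–N–C with sp³ carbons and no adjacent C=O → amine (secondary).
  C≡C: C≡C triple bond → alkyne.
  CH(NHCOCH3): pendant –NHC(=O)CH3: N bonded to a carbonyl → amide (not amine).
  CH(COCH3): pendant –COCH3: carbonyl C bonded to two carbons → ketone.
  CH2OCH2: C–O–C with sp³ carbons on both sides and no adjacent C=O → ether.
  CH(F): halogen on an sp³ carbon → alkyl halide.
  CH(OCH3): pendant –OCH3: C–O–C with sp³ C, no adjacent C=O → ether.
  CH(CONH2): pendant –CONH2: carbonyl C bonded to C and N → amide.
  CH(NO2): –NO2 on an sp³ carbon → nitro (the N=O is not a carbonyl).
  CH2OCH2: C–O–C with sp³ carbons on both sides and no adjacent C=O → ether.
  CH2CO-O-COCH2: two acyl groups sharing one oxygen, –C(=O)–O–C(=O)– → anhydride.
  CH2NHCH2: C–N–C with sp³ carbons and no adjacent C=O → amine (secondary).
  CH(OCOCH3): pendant –OC(=O)CH3: an acyloxy group → ester.
  CH(CH2OCH3): pendant –CH2OCH3: C–O–C linkage → ether.
  C6H4OH: –OH attached directly to an aromatic ring → phenol (not alcohol); the ring itself is an arene.
Ether appears at: CH2OCH2, CH(OCH3), CH2OCH2, CH(CH2OCH3) → 4.

4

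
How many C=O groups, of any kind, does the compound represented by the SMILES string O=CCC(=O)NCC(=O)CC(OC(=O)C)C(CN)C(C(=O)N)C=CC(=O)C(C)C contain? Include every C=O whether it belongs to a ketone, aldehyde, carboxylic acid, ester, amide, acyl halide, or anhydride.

OHC: aldehyde, 1 C=O (running total 1).
CH2CONHCH2: amide, 1 C=O (running total 2).
CO: ketone, 1 C=O (running total 3).
CH(OCOCH3): ester, 1 C=O (running total 4).
CH(CONH2): amide, 1 C=O (running total 5).
CO: ketone, 1 C=O (running total 6).

6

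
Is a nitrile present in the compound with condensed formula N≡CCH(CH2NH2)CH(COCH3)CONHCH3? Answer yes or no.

yes

Taking each segment in turn:
  N≡C: N≡C–: carbon triple-bonded to nitrogen → nitrile.
  CH(CH2NH2): pendant –CH2NH2: N on sp³ C, no adjacent C=O → amine.
  CH(COCH3): pendant –COCH3: carbonyl C bonded to two carbons → ketone.
  CONHCH3: –C(=O)NHCH3: carbonyl C bonded to C and to N → amide (the N is not an amine).
The N≡C segment supplies the nitrile: N≡C–: carbon triple-bonded to nitrogen → nitrile.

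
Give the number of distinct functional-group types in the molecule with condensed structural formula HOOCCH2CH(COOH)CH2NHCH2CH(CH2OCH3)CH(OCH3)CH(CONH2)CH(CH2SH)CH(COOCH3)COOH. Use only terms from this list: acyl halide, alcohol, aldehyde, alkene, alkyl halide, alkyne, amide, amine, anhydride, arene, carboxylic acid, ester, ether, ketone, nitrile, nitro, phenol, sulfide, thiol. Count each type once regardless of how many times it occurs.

6

–COOH: carbonyl C bonded to –OH and C → carboxylic acid (the –OH is not a separate alcohol).
pendant –COOH: carbonyl C bonded to C and –OH → carboxylic acid.
C–N–C with sp³ carbons and no adjacent C=O → amine (secondary).
pendant –CH2OCH3: C–O–C linkage → ether.
pendant –OCH3: C–O–C with sp³ C, no adjacent C=O → ether.
pendant –CONH2: carbonyl C bonded to C and N → amide.
pendant –CH2SH → thiol.
pendant –COOCH3: carbonyl C bonded to C and –OCH3 → ester.
–COOH: carbonyl C bonded to –OH and C → carboxylic acid (the –OH is not a separate alcohol).
Distinct types present: amide, amine, carboxylic acid, ester, ether, thiol.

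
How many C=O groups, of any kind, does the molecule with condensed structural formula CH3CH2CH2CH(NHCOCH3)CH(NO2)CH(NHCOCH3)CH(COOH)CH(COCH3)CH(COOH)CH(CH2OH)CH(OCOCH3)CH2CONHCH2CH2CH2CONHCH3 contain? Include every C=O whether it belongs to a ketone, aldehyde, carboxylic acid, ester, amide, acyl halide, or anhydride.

CH(NHCOCH3): amide, 1 C=O (running total 1).
CH(NHCOCH3): amide, 1 C=O (running total 2).
CH(COOH): carboxylic acid, 1 C=O (running total 3).
CH(COCH3): ketone, 1 C=O (running total 4).
CH(COOH): carboxylic acid, 1 C=O (running total 5).
CH(OCOCH3): ester, 1 C=O (running total 6).
CH2CONHCH2: amide, 1 C=O (running total 7).
CONHCH3: amide, 1 C=O (running total 8).

8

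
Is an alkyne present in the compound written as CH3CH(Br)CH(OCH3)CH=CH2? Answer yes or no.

Taking each segment in turn:
  CH(Br): halogen on an sp³ carbon → alkyl halide.
  CH(OCH3): pendant –OCH3: C–O–C with sp³ C, no adjacent C=O → ether.
  CH=CH2: C=C double bond → alkene.
The groups actually present are: alkene, alkyl halide, ether.

no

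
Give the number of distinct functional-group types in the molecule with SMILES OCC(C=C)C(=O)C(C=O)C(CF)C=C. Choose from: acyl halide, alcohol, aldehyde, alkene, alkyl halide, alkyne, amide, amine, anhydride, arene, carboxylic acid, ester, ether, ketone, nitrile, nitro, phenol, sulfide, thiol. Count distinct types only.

5

Reading the structure from left to right:
  HOCH2: HO– on an sp³ carbon → alcohol.
  CH(CH=CH2): pendant –CH=CH2: C=C double bond → alkene.
  CO: –C(=O)– with carbon on both sides → ketone.
  CH(CHO): pendant –CHO: carbonyl C bonded to C and H → aldehyde.
  CH(CH2F): pendant –CH2X: halogen on sp³ carbon → alkyl halide.
  CH=CH2: C=C double bond → alkene.
Distinct types present: alcohol, aldehyde, alkene, alkyl halide, ketone.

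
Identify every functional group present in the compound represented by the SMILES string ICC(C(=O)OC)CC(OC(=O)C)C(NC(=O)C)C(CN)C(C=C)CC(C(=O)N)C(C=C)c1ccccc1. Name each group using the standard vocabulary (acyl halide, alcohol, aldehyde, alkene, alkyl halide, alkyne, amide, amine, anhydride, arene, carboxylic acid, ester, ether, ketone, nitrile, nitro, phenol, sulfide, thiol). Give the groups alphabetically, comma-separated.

halogen on an sp³ carbon → alkyl halide.
pendant –COOCH3: carbonyl C bonded to C and –OCH3 → ester.
pendant –OC(=O)CH3: an acyloxy group → ester.
pendant –NHC(=O)CH3: N bonded to a carbonyl → amide (not amine).
pendant –CH2NH2: N on sp³ C, no adjacent C=O → amine.
pendant –CH=CH2: C=C double bond → alkene.
pendant –CONH2: carbonyl C bonded to C and N → amide.
pendant –CH=CH2: C=C double bond → alkene.
–C6H5 phenyl ring → arene.

alkene, alkyl halide, amide, amine, arene, ester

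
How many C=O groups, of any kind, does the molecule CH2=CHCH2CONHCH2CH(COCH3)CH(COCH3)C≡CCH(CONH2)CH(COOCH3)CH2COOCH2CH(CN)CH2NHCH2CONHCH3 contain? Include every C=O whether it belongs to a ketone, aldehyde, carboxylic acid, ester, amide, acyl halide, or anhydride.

CH2CONHCH2: amide, 1 C=O (running total 1).
CH(COCH3): ketone, 1 C=O (running total 2).
CH(COCH3): ketone, 1 C=O (running total 3).
CH(CONH2): amide, 1 C=O (running total 4).
CH(COOCH3): ester, 1 C=O (running total 5).
CH2COOCH2: ester, 1 C=O (running total 6).
CONHCH3: amide, 1 C=O (running total 7).

7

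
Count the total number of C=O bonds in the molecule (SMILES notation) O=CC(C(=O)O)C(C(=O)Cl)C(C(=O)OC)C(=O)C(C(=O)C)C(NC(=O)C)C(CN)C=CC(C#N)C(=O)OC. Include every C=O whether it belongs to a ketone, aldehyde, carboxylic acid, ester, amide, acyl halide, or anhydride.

OHC: aldehyde, 1 C=O (running total 1).
CH(COOH): carboxylic acid, 1 C=O (running total 2).
CH(COCl): acyl halide, 1 C=O (running total 3).
CH(COOCH3): ester, 1 C=O (running total 4).
CO: ketone, 1 C=O (running total 5).
CH(COCH3): ketone, 1 C=O (running total 6).
CH(NHCOCH3): amide, 1 C=O (running total 7).
COOCH3: ester, 1 C=O (running total 8).

8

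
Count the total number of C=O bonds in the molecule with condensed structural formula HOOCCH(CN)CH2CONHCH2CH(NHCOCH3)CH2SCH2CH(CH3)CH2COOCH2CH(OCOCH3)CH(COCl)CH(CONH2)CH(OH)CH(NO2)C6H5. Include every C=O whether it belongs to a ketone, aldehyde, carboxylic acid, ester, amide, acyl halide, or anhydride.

HOOC: carboxylic acid, 1 C=O (running total 1).
CH2CONHCH2: amide, 1 C=O (running total 2).
CH(NHCOCH3): amide, 1 C=O (running total 3).
CH2COOCH2: ester, 1 C=O (running total 4).
CH(OCOCH3): ester, 1 C=O (running total 5).
CH(COCl): acyl halide, 1 C=O (running total 6).
CH(CONH2): amide, 1 C=O (running total 7).

7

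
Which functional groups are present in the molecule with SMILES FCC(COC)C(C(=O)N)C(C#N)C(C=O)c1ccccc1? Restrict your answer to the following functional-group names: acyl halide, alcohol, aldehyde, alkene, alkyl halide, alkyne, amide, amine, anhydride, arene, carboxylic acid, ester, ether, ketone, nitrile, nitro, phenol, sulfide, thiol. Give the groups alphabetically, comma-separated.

Taking each segment in turn:
  FCH2: halogen on an sp³ carbon → alkyl halide.
  CH(CH2OCH3): pendant –CH2OCH3: C–O–C linkage → ether.
  CH(CONH2): pendant –CONH2: carbonyl C bonded to C and N → amide.
  CH(CN): pendant –C≡N: nitrile.
  CH(CHO): pendant –CHO: carbonyl C bonded to C and H → aldehyde.
  C6H5: –C6H5 phenyl ring → arene.

aldehyde, alkyl halide, amide, arene, ether, nitrile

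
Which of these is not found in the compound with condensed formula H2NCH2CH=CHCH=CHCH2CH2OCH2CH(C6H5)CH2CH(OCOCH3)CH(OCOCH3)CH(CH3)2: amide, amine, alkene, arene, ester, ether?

arene: present (CH(C6H5) — pendant –C6H5: benzene ring → arene).
ester: present (CH(OCOCH3) — pendant –OC(=O)CH3: an acyloxy group → ester).
alkene: present (CH=CH — C=C double bond → alkene).
ether: present (CH2OCH2 — C–O–C with sp³ carbons on both sides and no adjacent C=O → ether).
amine: present (H2NCH2 — –NH2 on an sp³ carbon with no adjacent C=O → amine).
amide: no segment matches this pattern.

amide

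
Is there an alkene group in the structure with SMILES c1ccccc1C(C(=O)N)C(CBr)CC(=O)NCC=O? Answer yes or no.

no

C6H5– phenyl ring → arene.
pendant –CONH2: carbonyl C bonded to C and N → amide.
pendant –CH2X: halogen on sp³ carbon → alkyl halide.
–C(=O)–N– linkage → amide (the N is not an amine).
terminal –CHO: carbonyl C bonded to H and C → aldehyde.
In C6H5, the C=C units are part of an aromatic ring, which is an arene, not an isolated alkene.
The groups actually present are: aldehyde, alkyl halide, amide, arene.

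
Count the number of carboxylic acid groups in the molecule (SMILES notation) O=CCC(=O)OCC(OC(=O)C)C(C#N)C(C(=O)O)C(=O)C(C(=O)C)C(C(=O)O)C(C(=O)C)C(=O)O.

terminal –CHO: carbonyl C bonded to H and C → aldehyde.
–C(=O)–O–C with C on the carbonyl side → ester.
pendant –OC(=O)CH3: an acyloxy group → ester.
pendant –C≡N: nitrile.
pendant –COOH: carbonyl C bonded to C and –OH → carboxylic acid.
–C(=O)– with carbon on both sides → ketone.
pendant –COCH3: carbonyl C bonded to two carbons → ketone.
pendant –COOH: carbonyl C bonded to C and –OH → carboxylic acid.
pendant –COCH3: carbonyl C bonded to two carbons → ketone.
–COOH: carbonyl C bonded to –OH and C → carboxylic acid (the –OH is not a separate alcohol).
Carboxylic acid appears at: CH(COOH), CH(COOH), COOH → 3.

3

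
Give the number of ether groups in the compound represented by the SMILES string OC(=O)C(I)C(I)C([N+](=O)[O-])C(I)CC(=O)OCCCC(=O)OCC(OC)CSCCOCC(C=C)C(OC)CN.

3

–COOH: carbonyl C bonded to –OH and C → carboxylic acid (the –OH is not a separate alcohol).
halogen on an sp³ carbon → alkyl halide.
halogen on an sp³ carbon → alkyl halide.
–NO2 on an sp³ carbon → nitro (the N=O is not a carbonyl).
halogen on an sp³ carbon → alkyl halide.
–C(=O)–O–C with C on the carbonyl side → ester.
–C(=O)–O–C with C on the carbonyl side → ester.
pendant –OCH3: C–O–C with sp³ C, no adjacent C=O → ether.
C–S–C linkage → sulfide (thioether).
C–O–C with sp³ carbons on both sides and no adjacent C=O → ether.
pendant –CH=CH2: C=C double bond → alkene.
pendant –OCH3: C–O–C with sp³ C, no adjacent C=O → ether.
–NH2 on an sp³ carbon with no adjacent C=O → amine.
Ether appears at: CH(OCH3), CH2OCH2, CH(OCH3) → 3.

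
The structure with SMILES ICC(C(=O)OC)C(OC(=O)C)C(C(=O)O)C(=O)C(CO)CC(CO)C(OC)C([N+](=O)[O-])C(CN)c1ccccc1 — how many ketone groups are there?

halogen on an sp³ carbon → alkyl halide.
pendant –COOCH3: carbonyl C bonded to C and –OCH3 → ester.
pendant –OC(=O)CH3: an acyloxy group → ester.
pendant –COOH: carbonyl C bonded to C and –OH → carboxylic acid.
–C(=O)– with carbon on both sides → ketone.
pendant –CH2OH on an sp³ backbone C → alcohol.
pendant –CH2OH on an sp³ backbone C → alcohol.
pendant –OCH3: C–O–C with sp³ C, no adjacent C=O → ether.
–NO2 on an sp³ carbon → nitro (the N=O is not a carbonyl).
pendant –CH2NH2: N on sp³ C, no adjacent C=O → amine.
–C6H5 phenyl ring → arene.
Ketone appears at: CO → 1.

1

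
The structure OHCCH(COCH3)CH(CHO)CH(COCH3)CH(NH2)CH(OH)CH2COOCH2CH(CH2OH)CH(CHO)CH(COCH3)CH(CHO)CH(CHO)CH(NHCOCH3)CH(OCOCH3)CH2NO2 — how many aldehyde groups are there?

Taking each segment in turn:
  OHC: terminal –CHO: carbonyl C bonded to H and C → aldehyde.
  CH(COCH3): pendant –COCH3: carbonyl C bonded to two carbons → ketone.
  CH(CHO): pendant –CHO: carbonyl C bonded to C and H → aldehyde.
  CH(COCH3): pendant –COCH3: carbonyl C bonded to two carbons → ketone.
  CH(NH2): –NH2 on an sp³ carbon with no adjacent C=O → amine.
  CH(OH): –OH on an sp³ carbon → alcohol (secondary).
  CH2COOCH2: –C(=O)–O–C with C on the carbonyl side → ester.
  CH(CH2OH): pendant –CH2OH on an sp³ backbone C → alcohol.
  CH(CHO): pendant –CHO: carbonyl C bonded to C and H → aldehyde.
  CH(COCH3): pendant –COCH3: carbonyl C bonded to two carbons → ketone.
  CH(CHO): pendant –CHO: carbonyl C bonded to C and H → aldehyde.
  CH(CHO): pendant –CHO: carbonyl C bonded to C and H → aldehyde.
  CH(NHCOCH3): pendant –NHC(=O)CH3: N bonded to a carbonyl → amide (not amine).
  CH(OCOCH3): pendant –OC(=O)CH3: an acyloxy group → ester.
  CH2NO2: –NO2 on carbon → nitro group.
Aldehyde appears at: OHC, CH(CHO), CH(CHO), CH(CHO), CH(CHO) → 5.

5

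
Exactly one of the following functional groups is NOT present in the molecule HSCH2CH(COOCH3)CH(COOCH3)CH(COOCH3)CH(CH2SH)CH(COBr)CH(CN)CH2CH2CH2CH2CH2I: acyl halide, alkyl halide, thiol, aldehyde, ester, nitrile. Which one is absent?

aldehyde

ester: present (CH(COOCH3) — pendant –COOCH3: carbonyl C bonded to C and –OCH3 → ester).
thiol: present (HSCH2 — –SH on an sp³ carbon → thiol).
alkyl halide: present (CH2I — halogen on an sp³ carbon → alkyl halide).
nitrile: present (CH(CN) — pendant –C≡N: nitrile).
acyl halide: present (CH(COBr) — pendant –C(=O)X: carbonyl C bonded to C and halogen → acyl halide).
aldehyde: no segment matches this pattern.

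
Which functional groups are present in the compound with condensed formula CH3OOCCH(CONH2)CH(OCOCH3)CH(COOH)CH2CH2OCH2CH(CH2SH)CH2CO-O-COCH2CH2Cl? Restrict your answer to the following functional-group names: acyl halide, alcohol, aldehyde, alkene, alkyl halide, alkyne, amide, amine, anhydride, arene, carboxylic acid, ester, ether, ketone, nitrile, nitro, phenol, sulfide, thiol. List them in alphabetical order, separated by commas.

CH3O–C(=O)–: carbonyl C bonded to C and to –OCH3 → ester (not ketone + ether).
pendant –CONH2: carbonyl C bonded to C and N → amide.
pendant –OC(=O)CH3: an acyloxy group → ester.
pendant –COOH: carbonyl C bonded to C and –OH → carboxylic acid.
C–O–C with sp³ carbons on both sides and no adjacent C=O → ether.
pendant –CH2SH → thiol.
two acyl groups sharing one oxygen, –C(=O)–O–C(=O)– → anhydride.
halogen on an sp³ carbon → alkyl halide.

alkyl halide, amide, anhydride, carboxylic acid, ester, ether, thiol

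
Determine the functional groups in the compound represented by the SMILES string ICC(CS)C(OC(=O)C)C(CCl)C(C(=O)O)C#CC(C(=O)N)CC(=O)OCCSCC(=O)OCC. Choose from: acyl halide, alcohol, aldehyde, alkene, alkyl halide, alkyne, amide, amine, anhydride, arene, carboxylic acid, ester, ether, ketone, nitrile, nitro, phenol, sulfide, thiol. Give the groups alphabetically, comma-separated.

halogen on an sp³ carbon → alkyl halide.
pendant –CH2SH → thiol.
pendant –OC(=O)CH3: an acyloxy group → ester.
pendant –CH2X: halogen on sp³ carbon → alkyl halide.
pendant –COOH: carbonyl C bonded to C and –OH → carboxylic acid.
C≡C triple bond → alkyne.
pendant –CONH2: carbonyl C bonded to C and N → amide.
–C(=O)–O–C with C on the carbonyl side → ester.
C–S–C linkage → sulfide (thioether).
–C(=O)OCH2CH3: carbonyl C bonded to C and to –OEt → ester.

alkyl halide, alkyne, amide, carboxylic acid, ester, sulfide, thiol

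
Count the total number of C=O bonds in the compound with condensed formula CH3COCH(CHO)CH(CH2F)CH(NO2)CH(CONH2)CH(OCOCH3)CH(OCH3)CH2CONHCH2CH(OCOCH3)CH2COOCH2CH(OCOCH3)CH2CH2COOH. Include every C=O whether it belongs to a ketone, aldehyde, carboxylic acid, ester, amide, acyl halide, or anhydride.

9

CO: ketone, 1 C=O (running total 1).
CH(CHO): aldehyde, 1 C=O (running total 2).
CH(CONH2): amide, 1 C=O (running total 3).
CH(OCOCH3): ester, 1 C=O (running total 4).
CH2CONHCH2: amide, 1 C=O (running total 5).
CH(OCOCH3): ester, 1 C=O (running total 6).
CH2COOCH2: ester, 1 C=O (running total 7).
CH(OCOCH3): ester, 1 C=O (running total 8).
COOH: carboxylic acid, 1 C=O (running total 9).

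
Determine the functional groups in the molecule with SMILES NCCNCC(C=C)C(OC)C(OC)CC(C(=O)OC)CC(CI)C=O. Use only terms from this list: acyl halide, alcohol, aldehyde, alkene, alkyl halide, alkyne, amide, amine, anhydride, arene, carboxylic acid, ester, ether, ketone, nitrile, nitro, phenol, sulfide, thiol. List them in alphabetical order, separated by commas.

Reading the structure from left to right:
  H2NCH2: –NH2 on an sp³ carbon with no adjacent C=O → amine.
  CH2NHCH2: C–N–C with sp³ carbons and no adjacent C=O → amine (secondary).
  CH(CH=CH2): pendant –CH=CH2: C=C double bond → alkene.
  CH(OCH3): pendant –OCH3: C–O–C with sp³ C, no adjacent C=O → ether.
  CH(OCH3): pendant –OCH3: C–O–C with sp³ C, no adjacent C=O → ether.
  CH(COOCH3): pendant –COOCH3: carbonyl C bonded to C and –OCH3 → ester.
  CH(CH2I): pendant –CH2X: halogen on sp³ carbon → alkyl halide.
  CHO: terminal –CHO: carbonyl C bonded to H and C → aldehyde.

aldehyde, alkene, alkyl halide, amine, ester, ether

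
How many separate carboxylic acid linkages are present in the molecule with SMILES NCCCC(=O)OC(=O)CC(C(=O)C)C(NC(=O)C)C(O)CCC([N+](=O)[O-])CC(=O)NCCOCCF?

0

–NH2 on an sp³ carbon with no adjacent C=O → amine.
two acyl groups sharing one oxygen, –C(=O)–O–C(=O)– → anhydride.
pendant –COCH3: carbonyl C bonded to two carbons → ketone.
pendant –NHC(=O)CH3: N bonded to a carbonyl → amide (not amine).
–OH on an sp³ carbon → alcohol (secondary).
–NO2 on an sp³ carbon → nitro (the N=O is not a carbonyl).
–C(=O)–N– linkage → amide (the N is not an amine).
C–O–C with sp³ carbons on both sides and no adjacent C=O → ether.
halogen on an sp³ carbon → alkyl halide.
No segment is a carboxylic acid: CH2CO-O-COCH2 is anhydride, not carboxylic acid; CH(NHCOCH3) is amide, not carboxylic acid; CH(OH) is alcohol, not carboxylic acid. → 0.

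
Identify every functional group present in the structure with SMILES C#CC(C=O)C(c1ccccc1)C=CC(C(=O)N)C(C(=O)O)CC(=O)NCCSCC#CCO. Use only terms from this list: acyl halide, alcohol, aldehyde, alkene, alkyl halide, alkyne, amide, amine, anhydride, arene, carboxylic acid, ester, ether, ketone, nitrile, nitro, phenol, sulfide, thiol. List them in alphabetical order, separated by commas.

alcohol, aldehyde, alkene, alkyne, amide, arene, carboxylic acid, sulfide

Working along the chain:
  HC≡C: C≡C triple bond → alkyne.
  CH(CHO): pendant –CHO: carbonyl C bonded to C and H → aldehyde.
  CH(C6H5): pendant –C6H5: benzene ring → arene.
  CH=CH: C=C double bond → alkene.
  CH(CONH2): pendant –CONH2: carbonyl C bonded to C and N → amide.
  CH(COOH): pendant –COOH: carbonyl C bonded to C and –OH → carboxylic acid.
  CH2CONHCH2: –C(=O)–N– linkage → amide (the N is not an amine).
  CH2SCH2: C–S–C linkage → sulfide (thioether).
  C≡C: C≡C triple bond → alkyne.
  CH2OH: –OH on an sp³ carbon → alcohol.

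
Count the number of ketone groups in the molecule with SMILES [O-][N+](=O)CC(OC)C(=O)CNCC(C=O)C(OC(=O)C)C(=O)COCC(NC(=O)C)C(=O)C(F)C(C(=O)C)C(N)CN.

4

Reading the structure from left to right:
  O2NCH2: –NO2 on carbon → nitro group.
  CH(OCH3): pendant –OCH3: C–O–C with sp³ C, no adjacent C=O → ether.
  CO: –C(=O)– with carbon on both sides → ketone.
  CH2NHCH2: C–N–C with sp³ carbons and no adjacent C=O → amine (secondary).
  CH(CHO): pendant –CHO: carbonyl C bonded to C and H → aldehyde.
  CH(OCOCH3): pendant –OC(=O)CH3: an acyloxy group → ester.
  CO: –C(=O)– with carbon on both sides → ketone.
  CH2OCH2: C–O–C with sp³ carbons on both sides and no adjacent C=O → ether.
  CH(NHCOCH3): pendant –NHC(=O)CH3: N bonded to a carbonyl → amide (not amine).
  CO: –C(=O)– with carbon on both sides → ketone.
  CH(F): halogen on an sp³ carbon → alkyl halide.
  CH(COCH3): pendant –COCH3: carbonyl C bonded to two carbons → ketone.
  CH(NH2): –NH2 on an sp³ carbon with no adjacent C=O → amine.
  CH2NH2: –NH2 on an sp³ carbon with no adjacent C=O → amine.
Ketone appears at: CO, CO, CO, CH(COCH3) → 4.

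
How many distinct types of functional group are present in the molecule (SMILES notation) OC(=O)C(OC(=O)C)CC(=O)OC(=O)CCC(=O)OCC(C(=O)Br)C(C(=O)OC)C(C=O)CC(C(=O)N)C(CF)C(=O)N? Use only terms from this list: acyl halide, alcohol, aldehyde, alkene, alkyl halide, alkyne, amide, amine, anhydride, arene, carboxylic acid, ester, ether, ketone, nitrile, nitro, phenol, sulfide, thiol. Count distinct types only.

7

–COOH: carbonyl C bonded to –OH and C → carboxylic acid (the –OH is not a separate alcohol).
pendant –OC(=O)CH3: an acyloxy group → ester.
two acyl groups sharing one oxygen, –C(=O)–O–C(=O)– → anhydride.
–C(=O)–O–C with C on the carbonyl side → ester.
pendant –C(=O)X: carbonyl C bonded to C and halogen → acyl halide.
pendant –COOCH3: carbonyl C bonded to C and –OCH3 → ester.
pendant –CHO: carbonyl C bonded to C and H → aldehyde.
pendant –CONH2: carbonyl C bonded to C and N → amide.
pendant –CH2X: halogen on sp³ carbon → alkyl halide.
–C(=O)NH2: carbonyl C bonded to C and to N → amide (the N is not a separate amine).
Distinct types present: acyl halide, aldehyde, alkyl halide, amide, anhydride, carboxylic acid, ester.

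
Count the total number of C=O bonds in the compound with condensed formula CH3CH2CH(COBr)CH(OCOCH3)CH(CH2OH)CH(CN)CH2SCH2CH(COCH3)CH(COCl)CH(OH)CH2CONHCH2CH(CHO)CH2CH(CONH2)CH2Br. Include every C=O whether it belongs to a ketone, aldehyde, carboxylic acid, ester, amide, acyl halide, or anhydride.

7

CH(COBr): acyl halide, 1 C=O (running total 1).
CH(OCOCH3): ester, 1 C=O (running total 2).
CH(COCH3): ketone, 1 C=O (running total 3).
CH(COCl): acyl halide, 1 C=O (running total 4).
CH2CONHCH2: amide, 1 C=O (running total 5).
CH(CHO): aldehyde, 1 C=O (running total 6).
CH(CONH2): amide, 1 C=O (running total 7).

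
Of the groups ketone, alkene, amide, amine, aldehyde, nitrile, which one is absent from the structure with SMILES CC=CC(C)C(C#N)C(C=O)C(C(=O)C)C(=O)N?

ketone: present (CH(COCH3) — pendant –COCH3: carbonyl C bonded to two carbons → ketone).
nitrile: present (CH(CN) — pendant –C≡N: nitrile).
aldehyde: present (CH(CHO) — pendant –CHO: carbonyl C bonded to C and H → aldehyde).
alkene: present (CH=CH — C=C double bond → alkene).
amide: present (CONH2 — –C(=O)NH2: carbonyl C bonded to C and to N → amide (the N is not a separate amine)).
amine: absent. In CONH2, the nitrogen is bonded directly to a carbonyl carbon, making it part of an amide, not a free amine.

amine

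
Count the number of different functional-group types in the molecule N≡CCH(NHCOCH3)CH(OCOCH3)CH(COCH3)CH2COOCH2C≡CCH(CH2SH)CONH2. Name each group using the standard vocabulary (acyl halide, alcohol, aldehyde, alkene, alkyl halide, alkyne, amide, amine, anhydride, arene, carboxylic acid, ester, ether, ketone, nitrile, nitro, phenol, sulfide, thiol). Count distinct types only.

6

N≡C–: carbon triple-bonded to nitrogen → nitrile.
pendant –NHC(=O)CH3: N bonded to a carbonyl → amide (not amine).
pendant –OC(=O)CH3: an acyloxy group → ester.
pendant –COCH3: carbonyl C bonded to two carbons → ketone.
–C(=O)–O–C with C on the carbonyl side → ester.
C≡C triple bond → alkyne.
pendant –CH2SH → thiol.
–C(=O)NH2: carbonyl C bonded to C and to N → amide (the N is not a separate amine).
Distinct types present: alkyne, amide, ester, ketone, nitrile, thiol.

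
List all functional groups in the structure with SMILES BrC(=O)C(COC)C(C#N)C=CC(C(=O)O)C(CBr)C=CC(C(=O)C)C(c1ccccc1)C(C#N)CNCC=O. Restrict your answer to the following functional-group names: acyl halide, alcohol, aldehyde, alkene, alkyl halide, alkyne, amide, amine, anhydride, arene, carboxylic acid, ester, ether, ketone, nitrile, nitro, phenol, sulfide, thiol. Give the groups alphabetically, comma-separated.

Reading the structure from left to right:
  BrCO: –C(=O)Br: carbonyl C bonded to C and to a halogen → acyl halide (not alkyl halide).
  CH(CH2OCH3): pendant –CH2OCH3: C–O–C linkage → ether.
  CH(CN): pendant –C≡N: nitrile.
  CH=CH: C=C double bond → alkene.
  CH(COOH): pendant –COOH: carbonyl C bonded to C and –OH → carboxylic acid.
  CH(CH2Br): pendant –CH2X: halogen on sp³ carbon → alkyl halide.
  CH=CH: C=C double bond → alkene.
  CH(COCH3): pendant –COCH3: carbonyl C bonded to two carbons → ketone.
  CH(C6H5): pendant –C6H5: benzene ring → arene.
  CH(CN): pendant –C≡N: nitrile.
  CH2NHCH2: C–N–C with sp³ carbons and no adjacent C=O → amine (secondary).
  CHO: terminal –CHO: carbonyl C bonded to H and C → aldehyde.

acyl halide, aldehyde, alkene, alkyl halide, amine, arene, carboxylic acid, ether, ketone, nitrile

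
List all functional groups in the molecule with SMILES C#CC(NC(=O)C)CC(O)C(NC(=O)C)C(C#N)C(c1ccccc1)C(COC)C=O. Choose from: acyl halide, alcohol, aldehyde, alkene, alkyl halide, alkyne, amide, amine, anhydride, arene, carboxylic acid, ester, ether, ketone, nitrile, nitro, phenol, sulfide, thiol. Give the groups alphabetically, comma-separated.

alcohol, aldehyde, alkyne, amide, arene, ether, nitrile

Reading the structure from left to right:
  HC≡C: C≡C triple bond → alkyne.
  CH(NHCOCH3): pendant –NHC(=O)CH3: N bonded to a carbonyl → amide (not amine).
  CH(OH): –OH on an sp³ carbon → alcohol (secondary).
  CH(NHCOCH3): pendant –NHC(=O)CH3: N bonded to a carbonyl → amide (not amine).
  CH(CN): pendant –C≡N: nitrile.
  CH(C6H5): pendant –C6H5: benzene ring → arene.
  CH(CH2OCH3): pendant –CH2OCH3: C–O–C linkage → ether.
  CHO: terminal –CHO: carbonyl C bonded to H and C → aldehyde.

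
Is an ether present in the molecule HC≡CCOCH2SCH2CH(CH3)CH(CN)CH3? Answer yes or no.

no

C≡C triple bond → alkyne.
–C(=O)– with carbon on both sides → ketone.
C–S–C linkage → sulfide (thioether).
pendant –C≡N: nitrile.
The groups actually present are: alkyne, ketone, nitrile, sulfide.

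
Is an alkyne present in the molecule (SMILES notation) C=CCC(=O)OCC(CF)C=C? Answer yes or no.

Taking each segment in turn:
  CH2=CH: C=C double bond → alkene.
  CH2COOCH2: –C(=O)–O–C with C on the carbonyl side → ester.
  CH(CH2F): pendant –CH2X: halogen on sp³ carbon → alkyl halide.
  CH=CH2: C=C double bond → alkene.
The groups actually present are: alkene, alkyl halide, ester.

no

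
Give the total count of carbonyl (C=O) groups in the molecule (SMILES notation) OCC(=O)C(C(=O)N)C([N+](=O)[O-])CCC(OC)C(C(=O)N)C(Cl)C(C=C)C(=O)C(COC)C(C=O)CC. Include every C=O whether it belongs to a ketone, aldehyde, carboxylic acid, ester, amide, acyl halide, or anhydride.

CO: ketone, 1 C=O (running total 1).
CH(CONH2): amide, 1 C=O (running total 2).
CH(CONH2): amide, 1 C=O (running total 3).
CO: ketone, 1 C=O (running total 4).
CH(CHO): aldehyde, 1 C=O (running total 5).

5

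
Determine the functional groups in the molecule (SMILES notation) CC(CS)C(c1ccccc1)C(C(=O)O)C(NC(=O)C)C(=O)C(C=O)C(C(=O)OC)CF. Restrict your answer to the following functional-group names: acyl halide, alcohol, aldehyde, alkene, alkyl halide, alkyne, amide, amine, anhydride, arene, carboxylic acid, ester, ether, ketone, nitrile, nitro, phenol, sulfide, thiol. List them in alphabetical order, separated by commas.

aldehyde, alkyl halide, amide, arene, carboxylic acid, ester, ketone, thiol

pendant –CH2SH → thiol.
pendant –C6H5: benzene ring → arene.
pendant –COOH: carbonyl C bonded to C and –OH → carboxylic acid.
pendant –NHC(=O)CH3: N bonded to a carbonyl → amide (not amine).
–C(=O)– with carbon on both sides → ketone.
pendant –CHO: carbonyl C bonded to C and H → aldehyde.
pendant –COOCH3: carbonyl C bonded to C and –OCH3 → ester.
halogen on an sp³ carbon → alkyl halide.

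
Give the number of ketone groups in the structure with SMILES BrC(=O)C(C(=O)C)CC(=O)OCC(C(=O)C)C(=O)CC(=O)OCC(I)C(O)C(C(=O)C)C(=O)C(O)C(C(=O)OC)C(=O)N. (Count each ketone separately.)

5

Taking each segment in turn:
  BrCO: –C(=O)Br: carbonyl C bonded to C and to a halogen → acyl halide (not alkyl halide).
  CH(COCH3): pendant –COCH3: carbonyl C bonded to two carbons → ketone.
  CH2COOCH2: –C(=O)–O–C with C on the carbonyl side → ester.
  CH(COCH3): pendant –COCH3: carbonyl C bonded to two carbons → ketone.
  CO: –C(=O)– with carbon on both sides → ketone.
  CH2COOCH2: –C(=O)–O–C with C on the carbonyl side → ester.
  CH(I): halogen on an sp³ carbon → alkyl halide.
  CH(OH): –OH on an sp³ carbon → alcohol (secondary).
  CH(COCH3): pendant –COCH3: carbonyl C bonded to two carbons → ketone.
  CO: –C(=O)– with carbon on both sides → ketone.
  CH(OH): –OH on an sp³ carbon → alcohol (secondary).
  CH(COOCH3): pendant –COOCH3: carbonyl C bonded to C and –OCH3 → ester.
  CONH2: –C(=O)NH2: carbonyl C bonded to C and to N → amide (the N is not a separate amine).
Ketone appears at: CH(COCH3), CH(COCH3), CO, CH(COCH3), CO → 5.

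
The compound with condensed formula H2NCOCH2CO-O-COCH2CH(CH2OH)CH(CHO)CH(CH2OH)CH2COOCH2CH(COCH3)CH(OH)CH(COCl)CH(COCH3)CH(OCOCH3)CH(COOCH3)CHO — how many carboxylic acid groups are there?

0

Working along the chain:
  H2NCO: –C(=O)NH2: carbonyl C bonded to C and to N → amide (the N is not a separate amine).
  CH2CO-O-COCH2: two acyl groups sharing one oxygen, –C(=O)–O–C(=O)– → anhydride.
  CH(CH2OH): pendant –CH2OH on an sp³ backbone C → alcohol.
  CH(CHO): pendant –CHO: carbonyl C bonded to C and H → aldehyde.
  CH(CH2OH): pendant –CH2OH on an sp³ backbone C → alcohol.
  CH2COOCH2: –C(=O)–O–C with C on the carbonyl side → ester.
  CH(COCH3): pendant –COCH3: carbonyl C bonded to two carbons → ketone.
  CH(OH): –OH on an sp³ carbon → alcohol (secondary).
  CH(COCl): pendant –C(=O)X: carbonyl C bonded to C and halogen → acyl halide.
  CH(COCH3): pendant –COCH3: carbonyl C bonded to two carbons → ketone.
  CH(OCOCH3): pendant –OC(=O)CH3: an acyloxy group → ester.
  CH(COOCH3): pendant –COOCH3: carbonyl C bonded to C and –OCH3 → ester.
  CHO: terminal –CHO: carbonyl C bonded to H and C → aldehyde.
No segment is a carboxylic acid: H2NCO is amide, not carboxylic acid; CH2CO-O-COCH2 is anhydride, not carboxylic acid; CH(CH2OH) is alcohol, not carboxylic acid. → 0.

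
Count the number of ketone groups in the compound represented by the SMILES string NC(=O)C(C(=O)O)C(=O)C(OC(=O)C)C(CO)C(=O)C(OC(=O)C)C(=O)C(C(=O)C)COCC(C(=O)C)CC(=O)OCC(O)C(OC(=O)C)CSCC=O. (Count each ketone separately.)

–C(=O)NH2: carbonyl C bonded to C and to N → amide (the N is not a separate amine).
pendant –COOH: carbonyl C bonded to C and –OH → carboxylic acid.
–C(=O)– with carbon on both sides → ketone.
pendant –OC(=O)CH3: an acyloxy group → ester.
pendant –CH2OH on an sp³ backbone C → alcohol.
–C(=O)– with carbon on both sides → ketone.
pendant –OC(=O)CH3: an acyloxy group → ester.
–C(=O)– with carbon on both sides → ketone.
pendant –COCH3: carbonyl C bonded to two carbons → ketone.
C–O–C with sp³ carbons on both sides and no adjacent C=O → ether.
pendant –COCH3: carbonyl C bonded to two carbons → ketone.
–C(=O)–O–C with C on the carbonyl side → ester.
–OH on an sp³ carbon → alcohol (secondary).
pendant –OC(=O)CH3: an acyloxy group → ester.
C–S–C linkage → sulfide (thioether).
terminal –CHO: carbonyl C bonded to H and C → aldehyde.
Ketone appears at: CO, CO, CO, CH(COCH3), CH(COCH3) → 5.

5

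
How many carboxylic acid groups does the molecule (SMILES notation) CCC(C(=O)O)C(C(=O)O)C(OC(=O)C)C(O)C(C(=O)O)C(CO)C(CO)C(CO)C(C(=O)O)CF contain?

pendant –COOH: carbonyl C bonded to C and –OH → carboxylic acid.
pendant –COOH: carbonyl C bonded to C and –OH → carboxylic acid.
pendant –OC(=O)CH3: an acyloxy group → ester.
–OH on an sp³ carbon → alcohol (secondary).
pendant –COOH: carbonyl C bonded to C and –OH → carboxylic acid.
pendant –CH2OH on an sp³ backbone C → alcohol.
pendant –CH2OH on an sp³ backbone C → alcohol.
pendant –CH2OH on an sp³ backbone C → alcohol.
pendant –COOH: carbonyl C bonded to C and –OH → carboxylic acid.
halogen on an sp³ carbon → alkyl halide.
Carboxylic acid appears at: CH(COOH), CH(COOH), CH(COOH), CH(COOH) → 4.

4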